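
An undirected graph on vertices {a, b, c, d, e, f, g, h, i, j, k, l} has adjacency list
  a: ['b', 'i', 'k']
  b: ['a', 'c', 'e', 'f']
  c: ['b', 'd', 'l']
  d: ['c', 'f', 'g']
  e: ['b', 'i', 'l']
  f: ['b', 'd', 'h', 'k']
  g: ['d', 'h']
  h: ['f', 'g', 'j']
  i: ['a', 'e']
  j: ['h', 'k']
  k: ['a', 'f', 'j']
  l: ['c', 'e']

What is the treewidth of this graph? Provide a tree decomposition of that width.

Each bag holds 4 vertices, so the decomposition has width 3, which upper-bounds the treewidth. For the lower bound: the 4 vertex sets {g,h,j}, {k}, {f}, {a,b,c,d} are disjoint, each induces a connected subgraph, and every pair is joined by at least one edge of G. Contracting each set to a single vertex therefore yields K_{4} as a minor, and since treewidth is minor-monotone, tw(G) ≥ tw(K_{4}) = 3. The upper and lower bounds meet at 3, so that is the treewidth.

Treewidth 3.
Bags: B1 = {g, h, j, k}  B2 = {f, g, h, k}  B3 = {d, f, g, k}  B4 = {a, d, f, k}  B5 = {a, b, d, f}  B6 = {a, b, c, d}  B7 = {a, b, c, i}  B8 = {b, c, e, i}  B9 = {c, e, i, l}
Tree: B1–B2, B2–B3, B3–B4, B4–B5, B5–B6, B6–B7, B7–B8, B8–B9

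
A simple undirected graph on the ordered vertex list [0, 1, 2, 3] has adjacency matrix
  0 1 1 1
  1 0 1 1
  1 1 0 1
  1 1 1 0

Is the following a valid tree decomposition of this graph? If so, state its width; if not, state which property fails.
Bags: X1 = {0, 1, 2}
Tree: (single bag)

A tree decomposition must satisfy three properties: every vertex lies in some bag; for every edge, both endpoints lie together in some bag; and for every vertex, the bags containing it form a connected subtree. Here vertex 3 appears in no bag, so the decomposition is invalid.

No — vertex 3 appears in no bag.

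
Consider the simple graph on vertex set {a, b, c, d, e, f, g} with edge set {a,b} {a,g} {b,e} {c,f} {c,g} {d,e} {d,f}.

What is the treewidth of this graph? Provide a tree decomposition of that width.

Treewidth 2.
Bags: B1 = {c, d, f}  B2 = {c, d, g}  B3 = {a, d, g}  B4 = {a, b, d}  B5 = {b, d, e}
Tree: B1–B2, B2–B3, B3–B4, B4–B5

Each bag holds 3 vertices, so the decomposition has width 2, which upper-bounds the treewidth. For the lower bound, G contains the cycle d–f–c–g–a–b–e–d, so G is not a forest; only forests have treewidth ≤ 1, hence tw(G) ≥ 2. The upper and lower bounds meet at 2, so that is the treewidth.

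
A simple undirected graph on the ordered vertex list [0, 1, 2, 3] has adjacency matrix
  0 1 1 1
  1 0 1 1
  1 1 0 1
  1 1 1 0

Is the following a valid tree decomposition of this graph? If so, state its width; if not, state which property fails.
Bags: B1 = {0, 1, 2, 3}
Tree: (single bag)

Yes; width 3.

Vertex coverage: the bags together contain {0, 1, 2, 3}, the full vertex set. Edge coverage: each edge of G has both endpoints in at least one bag. Running intersection: for every vertex, the bags containing it form a connected subtree. All three properties hold, so this is a valid tree decomposition of width max|bag| − 1 = 3, and hence tw(G) ≤ 3.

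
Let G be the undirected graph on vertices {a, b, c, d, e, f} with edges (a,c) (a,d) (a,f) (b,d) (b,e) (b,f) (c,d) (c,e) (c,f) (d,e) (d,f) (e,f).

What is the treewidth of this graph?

A width-3 tree decomposition is:
Bags: B1 = {b, d, e, f}  B2 = {c, d, e, f}  B3 = {a, c, d, f}
Tree: B1–B2, B2–B3
The largest bag has 4 vertices, giving width 3; this decomposition certifies tw(G) ≤ 3. On the other hand G contains the 4-clique {c, d, e, f}. A clique must lie in a single bag of any decomposition, so no decomposition can have width below 3. The upper and lower bounds meet at 3, so that is the treewidth.

3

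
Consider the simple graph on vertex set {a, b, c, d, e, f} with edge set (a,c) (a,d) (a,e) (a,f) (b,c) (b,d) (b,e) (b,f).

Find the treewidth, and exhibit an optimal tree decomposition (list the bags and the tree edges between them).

Every bag has size at most 3, so the width is 3 − 1 = 2 and tw(G) ≤ 2. The edges d–b–c–a–d form a cycle, so G is not a tree and its treewidth is at least 2. Combining the bounds, tw(G) = 2.

Treewidth 2.
Bags: B1 = {a, b, d}  B2 = {a, b, c}  B3 = {a, b, f}  B4 = {a, b, e}
Tree: B1–B2, B2–B3, B3–B4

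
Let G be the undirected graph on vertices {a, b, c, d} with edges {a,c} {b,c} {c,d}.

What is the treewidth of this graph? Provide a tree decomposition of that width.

Each bag holds 2 vertices, so the decomposition has width 1, which upper-bounds the treewidth. Since G has at least one edge (e.g. c–a), it is not an edgeless graph, so tw(G) ≥ 1. Combining the bounds, tw(G) = 1.

Treewidth 1.
One such decomposition:
Bags: B1 = {a, c}  B2 = {c, d}  B3 = {b, c}
Tree: B1–B2, B2–B3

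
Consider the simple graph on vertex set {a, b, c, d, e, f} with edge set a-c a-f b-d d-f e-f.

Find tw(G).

A width-1 tree decomposition is:
Bags: B1 = {a, f}  B2 = {d, f}  B3 = {a, c}  B4 = {b, d}  B5 = {e, f}
Tree: B1–B2, B1–B3, B2–B4, B2–B5
Every bag has size at most 2, so the width is 2 − 1 = 1 and tw(G) ≤ 1. Since G has at least one edge (e.g. a–f), it is not an edgeless graph, so tw(G) ≥ 1. Hence tw(G) = 1 exactly.

1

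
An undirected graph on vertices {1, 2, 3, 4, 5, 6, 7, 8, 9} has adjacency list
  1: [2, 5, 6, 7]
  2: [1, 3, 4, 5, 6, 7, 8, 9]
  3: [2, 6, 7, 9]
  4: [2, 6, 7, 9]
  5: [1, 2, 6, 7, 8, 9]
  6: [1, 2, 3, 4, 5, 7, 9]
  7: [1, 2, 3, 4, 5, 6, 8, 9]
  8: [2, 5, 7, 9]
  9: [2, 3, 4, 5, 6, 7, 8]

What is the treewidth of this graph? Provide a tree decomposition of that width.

Treewidth 4.
Bags: B1 = {2, 3, 6, 7, 9}  B2 = {2, 4, 6, 7, 9}  B3 = {2, 5, 6, 7, 9}  B4 = {1, 2, 5, 6, 7}  B5 = {2, 5, 7, 8, 9}
Tree: B1–B2, B1–B3, B3–B4, B3–B5

Every bag has size at most 5, so the width is 5 − 1 = 4 and tw(G) ≤ 4. For the lower bound, the 5 vertices {2, 5, 7, 8, 9} are pairwise adjacent, and any tree decomposition puts a clique entirely inside one bag — forcing width ≥ 4. The upper and lower bounds meet at 4, so that is the treewidth.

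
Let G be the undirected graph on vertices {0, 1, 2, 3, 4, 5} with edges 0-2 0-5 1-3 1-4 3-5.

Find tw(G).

1

A width-1 tree decomposition is:
Bags: B1 = {0, 2}  B2 = {0, 5}  B3 = {3, 5}  B4 = {1, 3}  B5 = {1, 4}
Tree: B1–B2, B2–B3, B3–B4, B4–B5
Every bag has size at most 2, so the width is 2 − 1 = 1 and tw(G) ≤ 1. G has an edge, so its treewidth is at least 1. Hence tw(G) = 1 exactly.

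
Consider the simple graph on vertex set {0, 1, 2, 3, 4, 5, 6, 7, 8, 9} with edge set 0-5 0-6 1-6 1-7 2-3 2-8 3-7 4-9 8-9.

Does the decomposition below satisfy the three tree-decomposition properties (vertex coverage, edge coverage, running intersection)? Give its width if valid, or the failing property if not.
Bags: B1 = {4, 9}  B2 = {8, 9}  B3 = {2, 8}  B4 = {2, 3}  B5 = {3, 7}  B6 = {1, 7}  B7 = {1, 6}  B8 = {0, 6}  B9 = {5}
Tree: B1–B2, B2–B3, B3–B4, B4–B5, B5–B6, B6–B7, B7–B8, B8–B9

No — edge (0,5) lies in no bag.

A tree decomposition must satisfy three properties: every vertex lies in some bag; for every edge, both endpoints lie together in some bag; and for every vertex, the bags containing it form a connected subtree. Here edge (0,5) lies in no bag, so the decomposition is invalid.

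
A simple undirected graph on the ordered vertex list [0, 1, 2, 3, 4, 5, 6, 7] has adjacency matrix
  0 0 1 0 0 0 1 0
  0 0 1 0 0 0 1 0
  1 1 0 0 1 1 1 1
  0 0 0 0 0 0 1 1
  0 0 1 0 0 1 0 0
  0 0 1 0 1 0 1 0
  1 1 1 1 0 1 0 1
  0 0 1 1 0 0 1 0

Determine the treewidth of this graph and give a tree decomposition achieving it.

Treewidth 2.
Bags: B1 = {2, 6, 7}  B2 = {3, 6, 7}  B3 = {2, 5, 6}  B4 = {2, 4, 5}  B5 = {0, 2, 6}  B6 = {1, 2, 6}
Tree: B1–B2, B1–B3, B3–B4, B3–B5, B3–B6

The largest bag has 3 vertices, giving width 2; this decomposition certifies tw(G) ≤ 2. Conversely, {2, 4, 5} is a clique of size 3, and the vertices of any clique must share a bag in every tree decomposition; so some bag has ≥ 3 vertices and tw(G) ≥ 2. Hence tw(G) = 2 exactly.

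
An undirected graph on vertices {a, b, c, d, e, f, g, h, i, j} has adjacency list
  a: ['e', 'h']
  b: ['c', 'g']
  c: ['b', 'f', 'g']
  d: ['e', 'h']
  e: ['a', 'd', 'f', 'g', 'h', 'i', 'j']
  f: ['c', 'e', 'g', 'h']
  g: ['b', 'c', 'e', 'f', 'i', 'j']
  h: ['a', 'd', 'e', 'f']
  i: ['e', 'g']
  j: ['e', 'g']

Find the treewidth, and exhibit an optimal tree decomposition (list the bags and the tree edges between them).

Each bag holds 3 vertices, so the decomposition has width 2, which upper-bounds the treewidth. Conversely, {d, e, h} is a clique of size 3, and the vertices of any clique must share a bag in every tree decomposition; so some bag has ≥ 3 vertices and tw(G) ≥ 2. Hence tw(G) = 2 exactly.

Treewidth 2.
Bags: B1 = {e, f, h}  B2 = {e, f, g}  B3 = {c, f, g}  B4 = {b, c, g}  B5 = {e, g, j}  B6 = {d, e, h}  B7 = {e, g, i}  B8 = {a, e, h}
Tree: B1–B2, B2–B3, B3–B4, B2–B5, B1–B6, B5–B7, B1–B8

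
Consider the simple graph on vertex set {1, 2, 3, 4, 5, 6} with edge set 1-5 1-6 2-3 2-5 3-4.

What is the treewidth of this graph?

A width-1 tree decomposition is:
Bags: B1 = {1, 6}  B2 = {1, 5}  B3 = {2, 5}  B4 = {2, 3}  B5 = {3, 4}
Tree: B1–B2, B2–B3, B3–B4, B4–B5
Each bag holds 2 vertices, so the decomposition has width 1, which upper-bounds the treewidth. G has an edge, so its treewidth is at least 1. The upper and lower bounds meet at 1, so that is the treewidth.

1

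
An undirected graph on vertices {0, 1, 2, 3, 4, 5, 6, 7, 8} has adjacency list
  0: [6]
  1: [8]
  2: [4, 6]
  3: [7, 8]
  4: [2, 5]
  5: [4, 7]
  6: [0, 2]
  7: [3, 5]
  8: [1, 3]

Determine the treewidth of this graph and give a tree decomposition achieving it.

Treewidth 1.
One optimal decomposition is:
Bags: B1 = {1, 8}  B2 = {3, 8}  B3 = {3, 7}  B4 = {5, 7}  B5 = {4, 5}  B6 = {2, 4}  B7 = {2, 6}  B8 = {0, 6}
Tree: B1–B2, B2–B3, B3–B4, B4–B5, B5–B6, B6–B7, B7–B8

Each bag holds 2 vertices, so the decomposition has width 1, which upper-bounds the treewidth. G has an edge, so its treewidth is at least 1. Therefore the treewidth is 1.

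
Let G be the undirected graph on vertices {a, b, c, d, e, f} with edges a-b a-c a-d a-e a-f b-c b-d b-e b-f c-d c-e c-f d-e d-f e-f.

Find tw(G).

5

A width-5 tree decomposition is:
Bags: B1 = {a, b, c, d, e, f}
Tree: (single bag)
With just one bag of size 6, the width is 6 − 1 = 5, so tw(G) ≤ 5. For the lower bound, the 6 vertices {a, b, c, d, e, f} are pairwise adjacent, and any tree decomposition puts a clique entirely inside one bag — forcing width ≥ 5. The upper and lower bounds meet at 5, so that is the treewidth.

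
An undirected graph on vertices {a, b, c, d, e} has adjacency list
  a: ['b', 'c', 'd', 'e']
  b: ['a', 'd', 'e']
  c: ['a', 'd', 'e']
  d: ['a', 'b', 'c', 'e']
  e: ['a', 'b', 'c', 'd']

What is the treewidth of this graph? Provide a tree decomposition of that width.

Treewidth 3.
One optimal decomposition is:
Bags: B1 = {a, c, d, e}  B2 = {a, b, d, e}
Tree: B1–B2

The largest bag has 4 vertices, giving width 3; this decomposition certifies tw(G) ≤ 3. For the lower bound, the 4 vertices {a, c, d, e} are pairwise adjacent, and any tree decomposition puts a clique entirely inside one bag — forcing width ≥ 3. Combining the bounds, tw(G) = 3.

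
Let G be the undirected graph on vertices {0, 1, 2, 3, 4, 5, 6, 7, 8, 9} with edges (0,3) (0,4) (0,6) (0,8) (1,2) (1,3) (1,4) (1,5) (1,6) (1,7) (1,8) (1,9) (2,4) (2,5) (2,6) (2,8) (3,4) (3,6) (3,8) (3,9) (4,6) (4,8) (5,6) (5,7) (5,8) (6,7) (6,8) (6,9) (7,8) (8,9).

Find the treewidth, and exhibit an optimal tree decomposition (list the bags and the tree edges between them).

The largest bag has 5 vertices, giving width 4; this decomposition certifies tw(G) ≤ 4. For the lower bound, the 5 vertices {0, 3, 4, 6, 8} are pairwise adjacent, and any tree decomposition puts a clique entirely inside one bag — forcing width ≥ 4. Hence tw(G) = 4 exactly.

Treewidth 4.
One such decomposition:
Bags: B1 = {1, 3, 4, 6, 8}  B2 = {1, 3, 6, 8, 9}  B3 = {1, 2, 4, 6, 8}  B4 = {0, 3, 4, 6, 8}  B5 = {1, 2, 5, 6, 8}  B6 = {1, 5, 6, 7, 8}
Tree: B1–B2, B1–B3, B1–B4, B3–B5, B5–B6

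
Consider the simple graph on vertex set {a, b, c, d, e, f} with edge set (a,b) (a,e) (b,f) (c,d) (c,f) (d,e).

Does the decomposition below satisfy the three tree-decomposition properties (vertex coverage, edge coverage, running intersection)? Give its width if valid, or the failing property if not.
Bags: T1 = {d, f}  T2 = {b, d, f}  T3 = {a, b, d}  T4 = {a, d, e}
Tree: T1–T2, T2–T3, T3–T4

A tree decomposition must satisfy three properties: every vertex lies in some bag; for every edge, both endpoints lie together in some bag; and for every vertex, the bags containing it form a connected subtree. Here vertex c appears in no bag, so the decomposition is invalid.

No — vertex c appears in no bag.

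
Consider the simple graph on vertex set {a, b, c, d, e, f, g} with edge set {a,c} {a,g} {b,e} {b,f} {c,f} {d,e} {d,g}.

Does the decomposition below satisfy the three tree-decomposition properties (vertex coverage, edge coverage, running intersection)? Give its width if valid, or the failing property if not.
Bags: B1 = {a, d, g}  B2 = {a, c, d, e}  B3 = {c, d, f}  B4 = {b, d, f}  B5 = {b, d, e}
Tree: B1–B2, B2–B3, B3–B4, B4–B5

A tree decomposition must satisfy three properties: every vertex lies in some bag; for every edge, both endpoints lie together in some bag; and for every vertex, the bags containing it form a connected subtree. Here bags containing vertex e are not connected in the tree, so the decomposition is invalid.

No — bags containing vertex e are not connected in the tree.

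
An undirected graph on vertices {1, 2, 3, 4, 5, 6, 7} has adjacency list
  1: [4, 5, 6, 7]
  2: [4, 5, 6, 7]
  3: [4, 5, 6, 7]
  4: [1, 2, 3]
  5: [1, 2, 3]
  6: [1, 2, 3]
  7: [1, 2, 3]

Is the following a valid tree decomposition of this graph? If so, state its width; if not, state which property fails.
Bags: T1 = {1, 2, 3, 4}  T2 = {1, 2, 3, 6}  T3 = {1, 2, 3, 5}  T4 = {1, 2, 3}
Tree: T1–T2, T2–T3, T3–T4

No — vertex 7 appears in no bag.

A tree decomposition must satisfy three properties: every vertex lies in some bag; for every edge, both endpoints lie together in some bag; and for every vertex, the bags containing it form a connected subtree. Here vertex 7 appears in no bag, so the decomposition is invalid.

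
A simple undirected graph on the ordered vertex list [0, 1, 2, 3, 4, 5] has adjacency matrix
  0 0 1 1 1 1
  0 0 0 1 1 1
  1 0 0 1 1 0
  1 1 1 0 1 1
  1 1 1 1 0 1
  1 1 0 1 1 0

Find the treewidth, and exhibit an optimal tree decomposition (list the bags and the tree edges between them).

Treewidth 3.
One such decomposition:
Bags: B1 = {0, 2, 3, 4}  B2 = {0, 3, 4, 5}  B3 = {1, 3, 4, 5}
Tree: B1–B2, B2–B3

Every bag has size at most 4, so the width is 4 − 1 = 3 and tw(G) ≤ 3. On the other hand G contains the 4-clique {0, 2, 3, 4}. A clique must lie in a single bag of any decomposition, so no decomposition can have width below 3. Therefore the treewidth is 3.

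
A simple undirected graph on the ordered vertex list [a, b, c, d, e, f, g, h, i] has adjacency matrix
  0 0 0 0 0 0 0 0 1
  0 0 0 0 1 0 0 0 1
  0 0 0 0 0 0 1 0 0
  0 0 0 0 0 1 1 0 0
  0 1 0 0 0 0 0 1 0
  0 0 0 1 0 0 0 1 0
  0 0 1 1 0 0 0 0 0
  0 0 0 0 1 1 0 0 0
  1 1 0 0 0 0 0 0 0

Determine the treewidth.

A width-1 tree decomposition is:
Bags: B1 = {c, g}  B2 = {d, g}  B3 = {d, f}  B4 = {f, h}  B5 = {e, h}  B6 = {b, e}  B7 = {b, i}  B8 = {a, i}
Tree: B1–B2, B2–B3, B3–B4, B4–B5, B5–B6, B6–B7, B7–B8
Every bag has size at most 2, so the width is 2 − 1 = 1 and tw(G) ≤ 1. Any graph with an edge has treewidth ≥ 1, and G has the edge c–g. Hence tw(G) = 1 exactly.

1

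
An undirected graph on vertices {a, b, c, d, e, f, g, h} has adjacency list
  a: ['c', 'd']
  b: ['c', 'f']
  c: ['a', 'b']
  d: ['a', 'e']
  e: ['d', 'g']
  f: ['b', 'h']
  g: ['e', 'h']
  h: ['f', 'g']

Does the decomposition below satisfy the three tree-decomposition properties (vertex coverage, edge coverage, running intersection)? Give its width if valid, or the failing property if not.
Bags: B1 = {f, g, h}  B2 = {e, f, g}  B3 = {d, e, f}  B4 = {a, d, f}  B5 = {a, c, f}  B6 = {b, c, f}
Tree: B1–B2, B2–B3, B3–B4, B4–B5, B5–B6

Yes; width 2.

Every vertex of G appears in some bag (union = {a, b, c, d, e, f, g, h}); every edge is covered by a bag; and for each vertex v the set of bags containing v is connected in the bag tree. The decomposition is therefore valid. The largest bag has 3 vertices, so the width is 2.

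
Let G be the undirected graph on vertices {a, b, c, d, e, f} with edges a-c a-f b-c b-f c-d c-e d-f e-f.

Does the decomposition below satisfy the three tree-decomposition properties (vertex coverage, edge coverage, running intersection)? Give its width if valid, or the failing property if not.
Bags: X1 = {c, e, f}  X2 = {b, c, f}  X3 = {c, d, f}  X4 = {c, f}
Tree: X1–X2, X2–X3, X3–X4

No — vertex a appears in no bag.

A tree decomposition must satisfy three properties: every vertex lies in some bag; for every edge, both endpoints lie together in some bag; and for every vertex, the bags containing it form a connected subtree. Here vertex a appears in no bag, so the decomposition is invalid.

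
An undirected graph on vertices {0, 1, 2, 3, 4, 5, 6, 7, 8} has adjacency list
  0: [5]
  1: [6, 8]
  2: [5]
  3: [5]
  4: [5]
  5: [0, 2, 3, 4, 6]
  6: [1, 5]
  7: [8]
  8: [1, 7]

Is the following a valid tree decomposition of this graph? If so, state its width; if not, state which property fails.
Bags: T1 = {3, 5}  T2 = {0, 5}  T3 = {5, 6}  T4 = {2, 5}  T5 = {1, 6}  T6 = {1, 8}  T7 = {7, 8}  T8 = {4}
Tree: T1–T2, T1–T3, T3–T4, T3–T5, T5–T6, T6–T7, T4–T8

No — edge (5,4) lies in no bag.

A tree decomposition must satisfy three properties: every vertex lies in some bag; for every edge, both endpoints lie together in some bag; and for every vertex, the bags containing it form a connected subtree. Here edge (5,4) lies in no bag, so the decomposition is invalid.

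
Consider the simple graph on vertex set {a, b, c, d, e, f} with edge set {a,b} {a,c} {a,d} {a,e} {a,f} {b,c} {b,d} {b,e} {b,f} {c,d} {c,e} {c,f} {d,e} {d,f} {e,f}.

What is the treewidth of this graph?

A width-5 tree decomposition is:
Bags: B1 = {a, b, c, d, e, f}
Tree: (single bag)
With just one bag of size 6, the width is 6 − 1 = 5, so tw(G) ≤ 5. On the other hand G contains the 6-clique {a, b, c, d, e, f}. A clique must lie in a single bag of any decomposition, so no decomposition can have width below 5. Combining the bounds, tw(G) = 5.

5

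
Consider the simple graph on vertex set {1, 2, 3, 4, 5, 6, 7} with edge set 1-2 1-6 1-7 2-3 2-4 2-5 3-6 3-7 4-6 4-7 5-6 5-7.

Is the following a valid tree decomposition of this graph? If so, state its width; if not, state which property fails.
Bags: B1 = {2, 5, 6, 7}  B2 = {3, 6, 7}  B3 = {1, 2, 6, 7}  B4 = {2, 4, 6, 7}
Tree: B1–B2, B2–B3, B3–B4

No — edge (2,3) lies in no bag.

A tree decomposition must satisfy three properties: every vertex lies in some bag; for every edge, both endpoints lie together in some bag; and for every vertex, the bags containing it form a connected subtree. Here edge (2,3) lies in no bag, so the decomposition is invalid.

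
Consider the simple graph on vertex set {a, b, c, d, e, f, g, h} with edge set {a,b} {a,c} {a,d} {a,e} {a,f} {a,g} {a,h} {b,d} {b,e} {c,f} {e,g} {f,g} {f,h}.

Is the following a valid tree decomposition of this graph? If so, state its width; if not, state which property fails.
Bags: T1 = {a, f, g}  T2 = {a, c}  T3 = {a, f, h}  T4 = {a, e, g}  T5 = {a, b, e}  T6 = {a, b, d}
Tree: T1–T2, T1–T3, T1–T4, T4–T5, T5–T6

No — edge (f,c) lies in no bag.

A tree decomposition must satisfy three properties: every vertex lies in some bag; for every edge, both endpoints lie together in some bag; and for every vertex, the bags containing it form a connected subtree. Here edge (f,c) lies in no bag, so the decomposition is invalid.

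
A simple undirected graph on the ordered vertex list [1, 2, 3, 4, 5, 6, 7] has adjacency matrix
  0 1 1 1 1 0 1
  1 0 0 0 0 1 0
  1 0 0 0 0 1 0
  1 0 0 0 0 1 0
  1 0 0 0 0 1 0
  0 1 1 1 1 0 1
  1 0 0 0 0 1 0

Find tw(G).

2

A width-2 tree decomposition is:
Bags: B1 = {1, 3, 6}  B2 = {1, 2, 6}  B3 = {1, 5, 6}  B4 = {1, 6, 7}  B5 = {1, 4, 6}
Tree: B1–B2, B2–B3, B3–B4, B4–B5
Each bag holds 3 vertices, so the decomposition has width 2, which upper-bounds the treewidth. The edges 6–3–1–2–6 form a cycle, so G is not a tree and its treewidth is at least 2. The upper and lower bounds meet at 2, so that is the treewidth.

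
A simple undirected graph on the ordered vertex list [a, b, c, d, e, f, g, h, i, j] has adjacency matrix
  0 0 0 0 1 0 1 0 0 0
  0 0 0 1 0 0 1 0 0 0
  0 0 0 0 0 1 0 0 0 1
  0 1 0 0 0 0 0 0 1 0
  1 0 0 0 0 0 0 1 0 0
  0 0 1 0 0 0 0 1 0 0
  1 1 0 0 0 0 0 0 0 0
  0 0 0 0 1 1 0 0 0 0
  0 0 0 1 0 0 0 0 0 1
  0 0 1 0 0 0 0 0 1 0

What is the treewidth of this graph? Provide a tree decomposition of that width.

Every bag has size at most 3, so the width is 3 − 1 = 2 and tw(G) ≤ 2. The edges c–j–i–d–b–g–a–e–h–f–c form a cycle, so G is not a tree and its treewidth is at least 2. Combining the bounds, tw(G) = 2.

Treewidth 2.
One such decomposition:
Bags: B1 = {c, i, j}  B2 = {c, d, i}  B3 = {b, c, d}  B4 = {b, c, g}  B5 = {a, c, g}  B6 = {a, c, e}  B7 = {c, e, h}  B8 = {c, f, h}
Tree: B1–B2, B2–B3, B3–B4, B4–B5, B5–B6, B6–B7, B7–B8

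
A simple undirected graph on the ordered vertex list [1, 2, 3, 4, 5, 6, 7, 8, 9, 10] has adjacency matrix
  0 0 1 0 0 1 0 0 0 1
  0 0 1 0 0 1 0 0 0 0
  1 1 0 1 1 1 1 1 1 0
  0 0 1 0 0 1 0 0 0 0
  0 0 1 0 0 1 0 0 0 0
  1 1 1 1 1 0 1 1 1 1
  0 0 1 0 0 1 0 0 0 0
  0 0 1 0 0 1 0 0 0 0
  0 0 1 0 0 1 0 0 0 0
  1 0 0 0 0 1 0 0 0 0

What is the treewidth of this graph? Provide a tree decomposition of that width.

The largest bag has 3 vertices, giving width 2; this decomposition certifies tw(G) ≤ 2. For the lower bound, the 3 vertices {1, 6, 10} are pairwise adjacent, and any tree decomposition puts a clique entirely inside one bag — forcing width ≥ 2. Therefore the treewidth is 2.

Treewidth 2.
One optimal decomposition is:
Bags: B1 = {3, 6, 8}  B2 = {1, 3, 6}  B3 = {1, 6, 10}  B4 = {2, 3, 6}  B5 = {3, 6, 9}  B6 = {3, 5, 6}  B7 = {3, 6, 7}  B8 = {3, 4, 6}
Tree: B1–B2, B2–B3, B2–B4, B2–B5, B2–B6, B2–B7, B1–B8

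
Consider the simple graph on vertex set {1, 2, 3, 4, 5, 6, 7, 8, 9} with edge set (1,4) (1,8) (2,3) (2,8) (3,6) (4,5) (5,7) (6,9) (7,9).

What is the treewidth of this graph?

A width-2 tree decomposition is:
Bags: B1 = {1, 2, 8}  B2 = {1, 2, 4}  B3 = {2, 4, 5}  B4 = {2, 5, 7}  B5 = {2, 7, 9}  B6 = {2, 6, 9}  B7 = {2, 3, 6}
Tree: B1–B2, B2–B3, B3–B4, B4–B5, B5–B6, B6–B7
Each bag holds 3 vertices, so the decomposition has width 2, which upper-bounds the treewidth. The edges 2–8–1–4–5–7–9–6–3–2 form a cycle, so G is not a tree and its treewidth is at least 2. Combining the bounds, tw(G) = 2.

2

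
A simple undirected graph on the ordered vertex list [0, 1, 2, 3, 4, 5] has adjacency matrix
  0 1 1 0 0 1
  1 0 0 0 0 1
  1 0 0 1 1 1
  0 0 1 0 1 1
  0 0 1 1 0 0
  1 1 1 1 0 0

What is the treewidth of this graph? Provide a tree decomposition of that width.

Every bag has size at most 3, so the width is 3 − 1 = 2 and tw(G) ≤ 2. Conversely, {0, 1, 5} is a clique of size 3, and the vertices of any clique must share a bag in every tree decomposition; so some bag has ≥ 3 vertices and tw(G) ≥ 2. The upper and lower bounds meet at 2, so that is the treewidth.

Treewidth 2.
Bags: B1 = {2, 3, 5}  B2 = {2, 3, 4}  B3 = {0, 2, 5}  B4 = {0, 1, 5}
Tree: B1–B2, B1–B3, B3–B4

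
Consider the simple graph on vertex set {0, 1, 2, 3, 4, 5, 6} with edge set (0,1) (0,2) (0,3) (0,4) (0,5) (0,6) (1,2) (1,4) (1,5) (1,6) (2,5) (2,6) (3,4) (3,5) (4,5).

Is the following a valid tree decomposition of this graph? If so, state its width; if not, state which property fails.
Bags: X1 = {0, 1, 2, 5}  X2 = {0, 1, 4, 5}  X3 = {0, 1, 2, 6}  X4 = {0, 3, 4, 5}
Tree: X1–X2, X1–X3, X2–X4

Checking the three conditions: (i) the bags cover all of {0, 1, 2, 3, 4, 5, 6}; (ii) for each edge, some bag contains both endpoints; (iii) the bags containing any fixed vertex form a subtree. All hold, so the decomposition is valid with width 4 − 1 = 3.

Yes; width 3.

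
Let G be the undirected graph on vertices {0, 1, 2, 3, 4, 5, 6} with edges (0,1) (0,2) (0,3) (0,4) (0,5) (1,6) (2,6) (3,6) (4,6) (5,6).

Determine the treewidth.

A width-2 tree decomposition is:
Bags: B1 = {0, 1, 6}  B2 = {0, 2, 6}  B3 = {0, 3, 6}  B4 = {0, 5, 6}  B5 = {0, 4, 6}
Tree: B1–B2, B2–B3, B3–B4, B4–B5
Every bag has size at most 3, so the width is 3 − 1 = 2 and tw(G) ≤ 2. The edges 0–1–6–2–0 form a cycle, so G is not a tree and its treewidth is at least 2. The upper and lower bounds meet at 2, so that is the treewidth.

2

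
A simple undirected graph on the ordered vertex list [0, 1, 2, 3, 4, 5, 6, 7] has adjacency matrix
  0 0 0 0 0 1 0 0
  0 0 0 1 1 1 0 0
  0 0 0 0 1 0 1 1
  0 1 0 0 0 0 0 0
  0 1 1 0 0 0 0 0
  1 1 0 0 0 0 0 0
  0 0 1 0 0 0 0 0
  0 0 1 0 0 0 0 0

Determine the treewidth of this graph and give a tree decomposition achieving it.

Treewidth 1.
One optimal decomposition is:
Bags: B1 = {2, 4}  B2 = {1, 4}  B3 = {1, 5}  B4 = {2, 6}  B5 = {1, 3}  B6 = {2, 7}  B7 = {0, 5}
Tree: B1–B2, B2–B3, B1–B4, B2–B5, B4–B6, B3–B7

Each bag holds 2 vertices, so the decomposition has width 1, which upper-bounds the treewidth. Any graph with an edge has treewidth ≥ 1, and G has the edge 2–4. Hence tw(G) = 1 exactly.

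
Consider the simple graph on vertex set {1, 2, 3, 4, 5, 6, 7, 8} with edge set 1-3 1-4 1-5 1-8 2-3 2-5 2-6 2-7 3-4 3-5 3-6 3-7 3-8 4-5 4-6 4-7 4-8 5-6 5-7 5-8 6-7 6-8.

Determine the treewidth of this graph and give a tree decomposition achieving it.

Every bag has size at most 5, so the width is 5 − 1 = 4 and tw(G) ≤ 4. For the lower bound, the 5 vertices {2, 3, 5, 6, 7} are pairwise adjacent, and any tree decomposition puts a clique entirely inside one bag — forcing width ≥ 4. The upper and lower bounds meet at 4, so that is the treewidth.

Treewidth 4.
One such decomposition:
Bags: B1 = {1, 3, 4, 5, 8}  B2 = {3, 4, 5, 6, 8}  B3 = {3, 4, 5, 6, 7}  B4 = {2, 3, 5, 6, 7}
Tree: B1–B2, B2–B3, B3–B4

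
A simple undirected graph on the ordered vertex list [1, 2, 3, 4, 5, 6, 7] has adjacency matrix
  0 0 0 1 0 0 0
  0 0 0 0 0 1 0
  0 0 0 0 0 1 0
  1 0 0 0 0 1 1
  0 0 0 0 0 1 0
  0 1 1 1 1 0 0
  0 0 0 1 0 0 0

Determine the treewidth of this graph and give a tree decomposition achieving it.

Treewidth 1.
One such decomposition:
Bags: B1 = {5, 6}  B2 = {4, 6}  B3 = {1, 4}  B4 = {2, 6}  B5 = {3, 6}  B6 = {4, 7}
Tree: B1–B2, B2–B3, B1–B4, B1–B5, B2–B6

The largest bag has 2 vertices, giving width 1; this decomposition certifies tw(G) ≤ 1. Since G has at least one edge (e.g. 6–5), it is not an edgeless graph, so tw(G) ≥ 1. Therefore the treewidth is 1.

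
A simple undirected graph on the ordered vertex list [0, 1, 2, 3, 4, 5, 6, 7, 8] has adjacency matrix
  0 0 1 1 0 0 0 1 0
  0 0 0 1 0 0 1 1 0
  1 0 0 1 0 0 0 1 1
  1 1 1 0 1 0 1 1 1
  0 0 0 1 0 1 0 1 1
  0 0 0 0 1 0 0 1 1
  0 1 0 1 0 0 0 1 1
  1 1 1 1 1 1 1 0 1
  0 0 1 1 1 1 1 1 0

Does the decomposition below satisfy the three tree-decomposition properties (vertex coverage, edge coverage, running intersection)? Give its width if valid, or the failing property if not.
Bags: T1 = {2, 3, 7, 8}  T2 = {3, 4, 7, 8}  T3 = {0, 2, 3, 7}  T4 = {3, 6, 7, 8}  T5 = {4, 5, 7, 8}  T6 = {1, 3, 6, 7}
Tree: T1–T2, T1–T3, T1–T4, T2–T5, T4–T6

Yes; width 3.

Checking the three conditions: (i) the bags cover all of {0, 1, 2, 3, 4, 5, 6, 7, 8}; (ii) for each edge, some bag contains both endpoints; (iii) the bags containing any fixed vertex form a subtree. All hold, so the decomposition is valid with width 4 − 1 = 3.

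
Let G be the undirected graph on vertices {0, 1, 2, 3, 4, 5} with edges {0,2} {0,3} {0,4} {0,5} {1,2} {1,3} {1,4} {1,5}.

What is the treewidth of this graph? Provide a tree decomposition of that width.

Treewidth 2.
One optimal decomposition is:
Bags: B1 = {0, 1, 5}  B2 = {0, 1, 4}  B3 = {0, 1, 3}  B4 = {0, 1, 2}
Tree: B1–B2, B2–B3, B3–B4

Every bag has size at most 3, so the width is 3 − 1 = 2 and tw(G) ≤ 2. Since 0–5–1–4–0 is a cycle in G, G is not acyclic. Forests are exactly the graphs of treewidth ≤ 1, so tw(G) ≥ 2. Combining the bounds, tw(G) = 2.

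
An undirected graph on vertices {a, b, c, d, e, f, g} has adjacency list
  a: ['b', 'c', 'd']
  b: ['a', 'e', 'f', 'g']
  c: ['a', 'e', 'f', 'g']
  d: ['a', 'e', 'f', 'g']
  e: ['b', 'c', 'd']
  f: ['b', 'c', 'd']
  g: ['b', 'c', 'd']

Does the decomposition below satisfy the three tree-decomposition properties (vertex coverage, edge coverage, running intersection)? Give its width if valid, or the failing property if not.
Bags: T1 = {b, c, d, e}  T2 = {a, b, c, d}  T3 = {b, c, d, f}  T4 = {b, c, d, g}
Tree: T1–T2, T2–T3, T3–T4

Yes; width 3.

Checking the three conditions: (i) the bags cover all of {a, b, c, d, e, f, g}; (ii) for each edge, some bag contains both endpoints; (iii) the bags containing any fixed vertex form a subtree. All hold, so the decomposition is valid with width 4 − 1 = 3.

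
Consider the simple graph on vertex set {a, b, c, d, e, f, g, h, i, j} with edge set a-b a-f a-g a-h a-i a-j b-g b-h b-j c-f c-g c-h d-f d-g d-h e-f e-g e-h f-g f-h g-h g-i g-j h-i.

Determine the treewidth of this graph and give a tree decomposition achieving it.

Every bag has size at most 4, so the width is 4 − 1 = 3 and tw(G) ≤ 3. Conversely, {a, b, g, j} is a clique of size 4, and the vertices of any clique must share a bag in every tree decomposition; so some bag has ≥ 4 vertices and tw(G) ≥ 3. Combining the bounds, tw(G) = 3.

Treewidth 3.
Bags: B1 = {e, f, g, h}  B2 = {a, f, g, h}  B3 = {a, b, g, h}  B4 = {a, g, h, i}  B5 = {c, f, g, h}  B6 = {d, f, g, h}  B7 = {a, b, g, j}
Tree: B1–B2, B2–B3, B2–B4, B2–B5, B5–B6, B3–B7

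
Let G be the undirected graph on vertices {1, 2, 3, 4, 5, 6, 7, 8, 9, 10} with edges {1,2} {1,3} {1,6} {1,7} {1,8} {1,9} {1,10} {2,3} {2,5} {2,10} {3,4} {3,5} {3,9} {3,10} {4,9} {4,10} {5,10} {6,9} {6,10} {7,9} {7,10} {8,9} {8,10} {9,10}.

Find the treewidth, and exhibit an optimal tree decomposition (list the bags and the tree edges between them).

The largest bag has 4 vertices, giving width 3; this decomposition certifies tw(G) ≤ 3. Conversely, {1, 8, 9, 10} is a clique of size 4, and the vertices of any clique must share a bag in every tree decomposition; so some bag has ≥ 4 vertices and tw(G) ≥ 3. The upper and lower bounds meet at 3, so that is the treewidth.

Treewidth 3.
One optimal decomposition is:
Bags: B1 = {1, 2, 3, 10}  B2 = {1, 3, 9, 10}  B3 = {2, 3, 5, 10}  B4 = {3, 4, 9, 10}  B5 = {1, 8, 9, 10}  B6 = {1, 7, 9, 10}  B7 = {1, 6, 9, 10}
Tree: B1–B2, B1–B3, B2–B4, B2–B5, B2–B6, B2–B7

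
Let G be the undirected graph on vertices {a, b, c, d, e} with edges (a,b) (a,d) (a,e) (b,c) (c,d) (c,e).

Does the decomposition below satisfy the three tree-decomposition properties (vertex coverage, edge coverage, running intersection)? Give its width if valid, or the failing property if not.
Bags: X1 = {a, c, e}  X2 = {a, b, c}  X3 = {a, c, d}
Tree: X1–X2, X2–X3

Yes; width 2.

Vertex coverage: the bags together contain {a, b, c, d, e}, the full vertex set. Edge coverage: each edge of G has both endpoints in at least one bag. Running intersection: for every vertex, the bags containing it form a connected subtree. All three properties hold, so this is a valid tree decomposition of width max|bag| − 1 = 2, and hence tw(G) ≤ 2.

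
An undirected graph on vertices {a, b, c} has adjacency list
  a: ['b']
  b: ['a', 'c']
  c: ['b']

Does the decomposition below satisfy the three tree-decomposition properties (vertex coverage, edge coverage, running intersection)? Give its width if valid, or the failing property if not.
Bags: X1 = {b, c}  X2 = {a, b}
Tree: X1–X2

Vertex coverage: the bags together contain {a, b, c}, the full vertex set. Edge coverage: each edge of G has both endpoints in at least one bag. Running intersection: for every vertex, the bags containing it form a connected subtree. All three properties hold, so this is a valid tree decomposition of width max|bag| − 1 = 1, and hence tw(G) ≤ 1.

Yes; width 1.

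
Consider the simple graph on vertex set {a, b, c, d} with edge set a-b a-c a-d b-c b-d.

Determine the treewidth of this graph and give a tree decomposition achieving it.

Treewidth 2.
One optimal decomposition is:
Bags: B1 = {a, b, c}  B2 = {a, b, d}
Tree: B1–B2

Each bag holds 3 vertices, so the decomposition has width 2, which upper-bounds the treewidth. Conversely, {a, b, d} is a clique of size 3, and the vertices of any clique must share a bag in every tree decomposition; so some bag has ≥ 3 vertices and tw(G) ≥ 2. Hence tw(G) = 2 exactly.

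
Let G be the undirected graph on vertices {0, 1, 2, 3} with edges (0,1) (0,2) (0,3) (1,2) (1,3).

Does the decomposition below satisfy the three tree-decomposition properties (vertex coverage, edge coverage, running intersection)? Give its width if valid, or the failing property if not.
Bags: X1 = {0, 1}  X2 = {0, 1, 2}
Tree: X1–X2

A tree decomposition must satisfy three properties: every vertex lies in some bag; for every edge, both endpoints lie together in some bag; and for every vertex, the bags containing it form a connected subtree. Here vertex 3 appears in no bag, so the decomposition is invalid.

No — vertex 3 appears in no bag.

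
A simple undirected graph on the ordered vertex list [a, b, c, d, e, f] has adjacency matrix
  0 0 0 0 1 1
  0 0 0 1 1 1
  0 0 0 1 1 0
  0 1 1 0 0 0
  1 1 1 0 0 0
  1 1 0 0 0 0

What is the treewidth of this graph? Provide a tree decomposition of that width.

Each bag holds 3 vertices, so the decomposition has width 2, which upper-bounds the treewidth. For the lower bound, G contains the cycle f–a–e–b–f, so G is not a forest; only forests have treewidth ≤ 1, hence tw(G) ≥ 2. Hence tw(G) = 2 exactly.

Treewidth 2.
One optimal decomposition is:
Bags: B1 = {a, b, f}  B2 = {a, b, e}  B3 = {b, d, e}  B4 = {c, d, e}
Tree: B1–B2, B2–B3, B3–B4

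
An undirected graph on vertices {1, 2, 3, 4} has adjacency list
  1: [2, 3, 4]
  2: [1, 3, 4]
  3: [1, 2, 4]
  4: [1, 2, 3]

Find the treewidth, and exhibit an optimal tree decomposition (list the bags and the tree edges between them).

Treewidth 3.
Bags: B1 = {1, 2, 3, 4}
Tree: (single bag)

With just one bag of size 4, the width is 4 − 1 = 3, so tw(G) ≤ 3. For the lower bound, the 4 vertices {1, 2, 3, 4} are pairwise adjacent, and any tree decomposition puts a clique entirely inside one bag — forcing width ≥ 3. Hence tw(G) = 3 exactly.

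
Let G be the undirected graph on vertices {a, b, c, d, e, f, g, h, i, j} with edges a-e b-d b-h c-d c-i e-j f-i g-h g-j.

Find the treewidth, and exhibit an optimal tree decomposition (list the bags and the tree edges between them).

Treewidth 1.
One optimal decomposition is:
Bags: B1 = {f, i}  B2 = {c, i}  B3 = {c, d}  B4 = {b, d}  B5 = {b, h}  B6 = {g, h}  B7 = {g, j}  B8 = {e, j}  B9 = {a, e}
Tree: B1–B2, B2–B3, B3–B4, B4–B5, B5–B6, B6–B7, B7–B8, B8–B9

The largest bag has 2 vertices, giving width 1; this decomposition certifies tw(G) ≤ 1. Any graph with an edge has treewidth ≥ 1, and G has the edge f–i. Combining the bounds, tw(G) = 1.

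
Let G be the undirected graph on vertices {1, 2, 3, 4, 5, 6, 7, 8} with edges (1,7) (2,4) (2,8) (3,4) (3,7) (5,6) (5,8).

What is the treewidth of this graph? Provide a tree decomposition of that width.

Every bag has size at most 2, so the width is 2 − 1 = 1 and tw(G) ≤ 1. G has an edge, so its treewidth is at least 1. Combining the bounds, tw(G) = 1.

Treewidth 1.
One optimal decomposition is:
Bags: B1 = {5, 6}  B2 = {5, 8}  B3 = {2, 8}  B4 = {2, 4}  B5 = {3, 4}  B6 = {3, 7}  B7 = {1, 7}
Tree: B1–B2, B2–B3, B3–B4, B4–B5, B5–B6, B6–B7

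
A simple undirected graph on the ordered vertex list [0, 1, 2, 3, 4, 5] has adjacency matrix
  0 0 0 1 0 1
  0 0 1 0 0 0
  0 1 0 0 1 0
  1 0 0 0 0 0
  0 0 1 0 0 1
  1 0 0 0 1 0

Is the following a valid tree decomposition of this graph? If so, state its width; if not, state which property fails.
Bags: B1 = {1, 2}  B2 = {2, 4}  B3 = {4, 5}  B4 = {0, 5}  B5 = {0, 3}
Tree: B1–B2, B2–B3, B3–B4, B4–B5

Vertex coverage: the bags together contain {0, 1, 2, 3, 4, 5}, the full vertex set. Edge coverage: each edge of G has both endpoints in at least one bag. Running intersection: for every vertex, the bags containing it form a connected subtree. All three properties hold, so this is a valid tree decomposition of width max|bag| − 1 = 1, and hence tw(G) ≤ 1.

Yes; width 1.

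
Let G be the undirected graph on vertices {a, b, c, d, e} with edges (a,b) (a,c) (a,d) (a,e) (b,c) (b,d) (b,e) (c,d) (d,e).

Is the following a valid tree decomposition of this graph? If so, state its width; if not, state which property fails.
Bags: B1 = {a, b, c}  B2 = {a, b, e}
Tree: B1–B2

A tree decomposition must satisfy three properties: every vertex lies in some bag; for every edge, both endpoints lie together in some bag; and for every vertex, the bags containing it form a connected subtree. Here vertex d appears in no bag, so the decomposition is invalid.

No — vertex d appears in no bag.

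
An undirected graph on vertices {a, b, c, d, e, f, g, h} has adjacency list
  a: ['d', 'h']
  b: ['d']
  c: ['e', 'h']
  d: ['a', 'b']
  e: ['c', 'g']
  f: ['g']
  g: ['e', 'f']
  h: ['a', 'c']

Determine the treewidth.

A width-1 tree decomposition is:
Bags: B1 = {b, d}  B2 = {a, d}  B3 = {a, h}  B4 = {c, h}  B5 = {c, e}  B6 = {e, g}  B7 = {f, g}
Tree: B1–B2, B2–B3, B3–B4, B4–B5, B5–B6, B6–B7
The largest bag has 2 vertices, giving width 1; this decomposition certifies tw(G) ≤ 1. Any graph with an edge has treewidth ≥ 1, and G has the edge b–d. Therefore the treewidth is 1.

1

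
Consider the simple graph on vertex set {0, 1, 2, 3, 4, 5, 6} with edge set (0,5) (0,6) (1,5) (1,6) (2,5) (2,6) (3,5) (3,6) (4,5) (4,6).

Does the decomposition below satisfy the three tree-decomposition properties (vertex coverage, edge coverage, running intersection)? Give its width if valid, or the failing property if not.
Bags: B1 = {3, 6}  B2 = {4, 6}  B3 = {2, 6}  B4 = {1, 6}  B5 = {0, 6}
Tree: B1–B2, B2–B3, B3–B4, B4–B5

No — vertex 5 appears in no bag.

A tree decomposition must satisfy three properties: every vertex lies in some bag; for every edge, both endpoints lie together in some bag; and for every vertex, the bags containing it form a connected subtree. Here vertex 5 appears in no bag, so the decomposition is invalid.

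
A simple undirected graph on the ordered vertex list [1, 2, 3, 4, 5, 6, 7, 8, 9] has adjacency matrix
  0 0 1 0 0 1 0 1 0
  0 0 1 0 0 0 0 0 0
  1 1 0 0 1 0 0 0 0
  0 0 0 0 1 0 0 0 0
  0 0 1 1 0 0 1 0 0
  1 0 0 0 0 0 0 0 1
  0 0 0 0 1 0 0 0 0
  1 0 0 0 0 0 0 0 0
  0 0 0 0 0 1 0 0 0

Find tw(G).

1

A width-1 tree decomposition is:
Bags: B1 = {1, 6}  B2 = {1, 3}  B3 = {3, 5}  B4 = {1, 8}  B5 = {2, 3}  B6 = {5, 7}  B7 = {4, 5}  B8 = {6, 9}
Tree: B1–B2, B2–B3, B2–B4, B3–B5, B3–B6, B3–B7, B1–B8
The largest bag has 2 vertices, giving width 1; this decomposition certifies tw(G) ≤ 1. Since G has at least one edge (e.g. 1–6), it is not an edgeless graph, so tw(G) ≥ 1. Combining the bounds, tw(G) = 1.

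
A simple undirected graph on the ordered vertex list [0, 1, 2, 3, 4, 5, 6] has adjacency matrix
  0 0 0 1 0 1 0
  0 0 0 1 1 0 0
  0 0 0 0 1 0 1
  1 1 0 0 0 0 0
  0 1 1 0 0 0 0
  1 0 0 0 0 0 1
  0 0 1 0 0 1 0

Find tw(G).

2

A width-2 tree decomposition is:
Bags: B1 = {0, 3, 5}  B2 = {1, 3, 5}  B3 = {1, 4, 5}  B4 = {2, 4, 5}  B5 = {2, 5, 6}
Tree: B1–B2, B2–B3, B3–B4, B4–B5
Every bag has size at most 3, so the width is 3 − 1 = 2 and tw(G) ≤ 2. For the lower bound, G contains the cycle 5–0–3–1–4–2–6–5, so G is not a forest; only forests have treewidth ≤ 1, hence tw(G) ≥ 2. Hence tw(G) = 2 exactly.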